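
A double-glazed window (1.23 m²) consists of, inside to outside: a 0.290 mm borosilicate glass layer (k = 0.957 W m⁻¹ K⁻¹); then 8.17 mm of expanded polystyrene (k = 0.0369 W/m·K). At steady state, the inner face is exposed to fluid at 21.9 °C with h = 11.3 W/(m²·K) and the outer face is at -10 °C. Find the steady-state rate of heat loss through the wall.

Series thermal resistances, inner to outer:
  R_conv,in = 1/(hA) = 1/(11.3·1.23) = 0.07195 K/W
  R_borosilicate glass = L/(kA) = 2.90×10^-4/(0.957·1.23) = 2.464×10^-4 K/W
  R_expanded polystyrene = L/(kA) = 0.00817/(0.0369·1.23) = 0.1800 K/W
ΣR = 0.07195 + 2.464×10^-4 + 0.1800 = 0.2522 K/W
Q = ΔT/ΣR = (21.9 °C − -10 °C)/0.2522 = 126 W

Q = 126 W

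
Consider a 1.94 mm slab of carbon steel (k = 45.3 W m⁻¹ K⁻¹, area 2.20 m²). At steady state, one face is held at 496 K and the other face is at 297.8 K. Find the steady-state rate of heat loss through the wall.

Q = 10200 kW

Q = kA·ΔT/L = 45.3 × 2.20 × |496 K − 297.8 K| / 0.00194 = 1.02×10^7 W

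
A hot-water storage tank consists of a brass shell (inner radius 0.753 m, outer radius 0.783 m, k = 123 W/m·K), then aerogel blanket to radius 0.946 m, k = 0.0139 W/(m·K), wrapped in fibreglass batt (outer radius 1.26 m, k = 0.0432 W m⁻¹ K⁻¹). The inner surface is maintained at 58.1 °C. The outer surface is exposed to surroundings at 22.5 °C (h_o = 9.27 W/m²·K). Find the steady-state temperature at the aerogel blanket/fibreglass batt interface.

Treat each layer as a resistance in series:
  R_brass = (1/0.753 − 1/0.783)/(4πk) = 0.05088/(4π·123) = 3.292×10^-5 K/W
  R_aerogel blanket = (1/0.783 − 1/0.946)/(4πk) = 0.2201/(4π·0.0139) = 1.260 K/W
  R_fibreglass batt = (1/0.946 − 1/1.26)/(4πk) = 0.2634/(4π·0.0432) = 0.4853 K/W
  R_conv,out = 1/(4πr²h) = 1/(4π·1.26²·9.27) = 0.005407 K/W
ΣR = 3.292×10^-5 + 1.260 + 0.4853 + 0.005407 = 1.751 K/W
Q = ΔT/ΣR = (58.1 °C − 22.5 °C)/1.751 = 20.33 W
From the inner boundary to the aerogel blanket/fibreglass batt interface, ΣR_partial = 1.260 K/W.
T_interface = T_in − Q·ΣR_partial = 58.1 °C − (20.33)(1.260) = 32.5 °C

T = 32.5 °C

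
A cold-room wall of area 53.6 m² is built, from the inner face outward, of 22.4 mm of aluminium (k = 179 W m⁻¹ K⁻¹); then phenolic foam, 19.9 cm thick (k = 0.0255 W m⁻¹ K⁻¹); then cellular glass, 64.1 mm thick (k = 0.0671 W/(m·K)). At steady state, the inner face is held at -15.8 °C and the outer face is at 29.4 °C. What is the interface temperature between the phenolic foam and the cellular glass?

T = 24.5 °C

Resistance network (inner→outer):
  R_aluminium = L/(kA) = 0.0224/(179·53.6) = 2.335×10^-6 K/W
  R_phenolic foam = L/(kA) = 0.199/(0.0255·53.6) = 0.1456 K/W
  R_cellular glass = L/(kA) = 0.0641/(0.0671·53.6) = 0.01782 K/W
ΣR = 2.335×10^-6 + 0.1456 + 0.01782 = 0.1634 K/W
Q = ΔT/ΣR = (-15.8 °C − 29.4 °C)/0.1634 = -276.6 W
From the inner boundary to the phenolic foam/cellular glass interface, ΣR_partial = 0.1456 K/W.
T_interface = T_in − Q·ΣR_partial = -15.8 °C − (-276.6)(0.1456) = 24.5 °C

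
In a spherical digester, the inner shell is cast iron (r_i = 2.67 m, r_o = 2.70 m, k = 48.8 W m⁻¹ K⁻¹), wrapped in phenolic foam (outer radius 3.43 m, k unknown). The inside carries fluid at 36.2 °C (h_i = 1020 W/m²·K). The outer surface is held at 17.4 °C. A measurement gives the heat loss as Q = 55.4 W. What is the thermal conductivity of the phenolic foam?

k = 0.0185 W/m·K

ΣR = ΔT/Q = |36.2 − 17.4|/55.4 = 0.3394 K/W
Known resistances:
  R_conv,in = 1/(4πr²h) = 1/(4π·2.67²·1020) = 1.094×10^-5 K/W
  R_cast iron = (1/2.67 − 1/2.70)/(4πk) = 0.004161/(4π·48.8) = 6.786×10^-6 K/W
R_phenolic foam = ΣR − ΣR_known = 0.3394 − 1.773×10^-5 = 0.3394 K/W
(1/r₁−1/r₂)/(4πk) = 0.3394 ⇒ k = 0.07883/(4π·0.3394) = 0.0185 W/m·K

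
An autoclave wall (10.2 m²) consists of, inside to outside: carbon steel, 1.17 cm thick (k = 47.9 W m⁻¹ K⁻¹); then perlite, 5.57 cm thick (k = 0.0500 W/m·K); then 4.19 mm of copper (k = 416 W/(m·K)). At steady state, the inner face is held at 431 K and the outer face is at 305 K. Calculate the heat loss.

Resistance network (inner→outer):
  R_carbon steel = L/(kA) = 0.0117/(47.9·10.2) = 2.395×10^-5 K/W
  R_perlite = L/(kA) = 0.0557/(0.0500·10.2) = 0.1092 K/W
  R_copper = L/(kA) = 0.00419/(416·10.2) = 9.875×10^-7 K/W
ΣR = 2.395×10^-5 + 0.1092 + 9.875×10^-7 = 0.1092 K/W
Q = ΔT/ΣR = (431 K − 305 K)/0.1092 = 1150 W

Q = 1150 W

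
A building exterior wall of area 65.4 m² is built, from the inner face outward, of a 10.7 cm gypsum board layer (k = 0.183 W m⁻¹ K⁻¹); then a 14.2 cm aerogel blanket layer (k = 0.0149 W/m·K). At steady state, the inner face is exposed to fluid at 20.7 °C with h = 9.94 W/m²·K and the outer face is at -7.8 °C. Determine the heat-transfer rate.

Series thermal resistances, inner to outer:
  R_conv,in = 1/(hA) = 1/(9.94·65.4) = 0.001538 K/W
  R_gypsum board = L/(kA) = 0.107/(0.183·65.4) = 0.008940 K/W
  R_aerogel blanket = L/(kA) = 0.142/(0.0149·65.4) = 0.1457 K/W
ΣR = 0.001538 + 0.008940 + 0.1457 = 0.1562 K/W
Q = ΔT/ΣR = (20.7 °C − -7.8 °C)/0.1562 = 182 W

Q = 182 W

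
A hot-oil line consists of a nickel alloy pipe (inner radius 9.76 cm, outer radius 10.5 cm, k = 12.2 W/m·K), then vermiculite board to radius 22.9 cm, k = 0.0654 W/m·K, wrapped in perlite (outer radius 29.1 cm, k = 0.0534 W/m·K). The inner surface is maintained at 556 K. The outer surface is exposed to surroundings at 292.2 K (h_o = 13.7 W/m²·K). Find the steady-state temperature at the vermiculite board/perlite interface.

T = 367.2 K

Treat each layer as a resistance in series:
  R'_nickel alloy = ln(0.105/0.0976)/(2πk) = 0.07308/(2π·12.2) = 9.534×10^-4 m·K/W
  R'_vermiculite board = ln(0.229/0.105)/(2πk) = 0.7798/(2π·0.0654) = 1.898 m·K/W
  R'_perlite = ln(0.291/0.229)/(2πk) = 0.2396/(2π·0.0534) = 0.7141 m·K/W
  R'_conv,out = 1/(2πr h) = 1/(2π·0.291·13.7) = 0.03992 m·K/W
ΣR = 9.534×10^-4 + 1.898 + 0.7141 + 0.03992 = 2.653 m·K/W
Q' = ΔT/ΣR = (556 K − 292.2 K)/2.653 = 99.43 W/m
From the inner boundary to the vermiculite board/perlite interface, ΣR_partial = 1.899 m·K/W.
T_interface = T_in − Q'·ΣR_partial = 556 K − (99.43)(1.899) = 367.2 K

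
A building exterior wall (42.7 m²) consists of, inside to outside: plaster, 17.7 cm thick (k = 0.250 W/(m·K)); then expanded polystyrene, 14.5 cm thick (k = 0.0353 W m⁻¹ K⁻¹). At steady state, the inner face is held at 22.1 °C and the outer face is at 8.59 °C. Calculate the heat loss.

Q = 120 W

Treat each layer as a resistance in series:
  R_plaster = L/(kA) = 0.177/(0.250·42.7) = 0.01658 K/W
  R_expanded polystyrene = L/(kA) = 0.145/(0.0353·42.7) = 0.09620 K/W
ΣR = 0.01658 + 0.09620 = 0.1128 K/W
Q = ΔT/ΣR = (22.1 °C − 8.59 °C)/0.1128 = 120 W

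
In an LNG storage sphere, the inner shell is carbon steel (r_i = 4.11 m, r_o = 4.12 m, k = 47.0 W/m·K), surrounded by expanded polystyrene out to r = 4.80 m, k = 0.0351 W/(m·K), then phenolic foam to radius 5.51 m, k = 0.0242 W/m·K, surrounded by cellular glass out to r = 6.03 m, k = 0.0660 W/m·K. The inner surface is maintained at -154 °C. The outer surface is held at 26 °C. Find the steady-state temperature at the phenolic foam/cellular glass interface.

Series thermal resistances, inner to outer:
  R_carbon steel = (1/4.11 − 1/4.12)/(4πk) = 5.906×10^-4/(4π·47.0) = 9.999×10^-7 K/W
  R_expanded polystyrene = (1/4.12 − 1/4.80)/(4πk) = 0.03439/(4π·0.0351) = 0.07796 K/W
  R_phenolic foam = (1/4.80 − 1/5.51)/(4πk) = 0.02685/(4π·0.0242) = 0.08828 K/W
  R_cellular glass = (1/5.51 − 1/6.03)/(4πk) = 0.01565/(4π·0.0660) = 0.01887 K/W
ΣR = 9.999×10^-7 + 0.07796 + 0.08828 + 0.01887 = 0.1851 K/W
Q = ΔT/ΣR = (-154 °C − 26 °C)/0.1851 = -972.4 W
From the inner boundary to the phenolic foam/cellular glass interface, ΣR_partial = 0.1662 K/W.
T_interface = T_in − Q·ΣR_partial = -154 °C − (-972.4)(0.1662) = 7.6 °C

T = 7.6 °C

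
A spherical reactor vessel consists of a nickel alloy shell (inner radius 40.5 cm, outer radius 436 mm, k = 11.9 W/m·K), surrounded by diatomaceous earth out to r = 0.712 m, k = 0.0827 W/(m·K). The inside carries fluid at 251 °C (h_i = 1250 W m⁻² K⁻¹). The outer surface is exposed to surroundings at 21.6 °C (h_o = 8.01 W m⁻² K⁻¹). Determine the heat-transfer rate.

Treat each layer as a resistance in series:
  R_conv,in = 1/(4πr²h) = 1/(4π·0.405²·1250) = 3.881×10^-4 K/W
  R_nickel alloy = (1/0.405 − 1/0.436)/(4πk) = 0.1756/(4π·11.9) = 0.001174 K/W
  R_diatomaceous earth = (1/0.436 − 1/0.712)/(4πk) = 0.8891/(4π·0.0827) = 0.8555 K/W
  R_conv,out = 1/(4πr²h) = 1/(4π·0.712²·8.01) = 0.01960 K/W
ΣR = 3.881×10^-4 + 0.001174 + 0.8555 + 0.01960 = 0.8767 K/W
Q = ΔT/ΣR = (251 °C − 21.6 °C)/0.8767 = 262 W

Q = 262 W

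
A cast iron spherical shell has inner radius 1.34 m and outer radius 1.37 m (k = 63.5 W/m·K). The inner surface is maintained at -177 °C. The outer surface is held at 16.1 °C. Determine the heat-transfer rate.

Q = 4πk·ΔT/(1/r₁ − 1/r₂) = 4π × 63.5 × 193.1 / (1/1.34 − 1/1.37) = 9.43×10^6 W

Q = 9.43×10^6 W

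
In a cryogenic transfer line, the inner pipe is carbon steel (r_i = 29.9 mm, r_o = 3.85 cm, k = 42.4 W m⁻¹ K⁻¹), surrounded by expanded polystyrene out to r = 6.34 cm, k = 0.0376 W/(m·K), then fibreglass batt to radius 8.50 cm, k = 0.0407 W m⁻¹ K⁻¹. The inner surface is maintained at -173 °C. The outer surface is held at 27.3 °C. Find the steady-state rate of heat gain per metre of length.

Resistance network (inner→outer):
  R'_carbon steel = ln(0.0385/0.0299)/(2πk) = 0.2528/(2π·42.4) = 9.489×10^-4 m·K/W
  R'_expanded polystyrene = ln(0.0634/0.0385)/(2πk) = 0.4988/(2π·0.0376) = 2.111 m·K/W
  R'_fibreglass batt = ln(0.0850/0.0634)/(2πk) = 0.2932/(2π·0.0407) = 1.146 m·K/W
ΣR = 9.489×10^-4 + 2.111 + 1.146 = 3.258 m·K/W
Q' = ΔT/ΣR = (-173 °C − 27.3 °C)/3.258 = -61.5 W/m
(Negative Q' ⇒ heat flows inward; heat gain = 61.5 W/m.)

Q' = 61.5 W/m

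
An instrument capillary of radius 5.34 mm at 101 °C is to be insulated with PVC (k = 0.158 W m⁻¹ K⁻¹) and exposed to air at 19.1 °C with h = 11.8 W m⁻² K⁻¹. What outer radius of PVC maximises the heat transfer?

For a cylinder, r_cr = k_ins/h = 0.158/11.8 = 0.0134 m = 1.34 cm

r_cr = 1.34 cm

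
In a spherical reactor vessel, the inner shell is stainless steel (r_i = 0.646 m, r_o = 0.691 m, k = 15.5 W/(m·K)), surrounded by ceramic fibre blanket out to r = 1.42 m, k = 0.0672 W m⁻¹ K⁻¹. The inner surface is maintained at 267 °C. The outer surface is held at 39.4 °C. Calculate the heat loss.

Q = 259 W

Series thermal resistances, inner to outer:
  R_stainless steel = (1/0.646 − 1/0.691)/(4πk) = 0.1008/(4π·15.5) = 5.176×10^-4 K/W
  R_ceramic fibre blanket = (1/0.691 − 1/1.42)/(4πk) = 0.7430/(4π·0.0672) = 0.8798 K/W
ΣR = 5.176×10^-4 + 0.8798 = 0.8803 K/W
Q = ΔT/ΣR = (267 °C − 39.4 °C)/0.8803 = 259 W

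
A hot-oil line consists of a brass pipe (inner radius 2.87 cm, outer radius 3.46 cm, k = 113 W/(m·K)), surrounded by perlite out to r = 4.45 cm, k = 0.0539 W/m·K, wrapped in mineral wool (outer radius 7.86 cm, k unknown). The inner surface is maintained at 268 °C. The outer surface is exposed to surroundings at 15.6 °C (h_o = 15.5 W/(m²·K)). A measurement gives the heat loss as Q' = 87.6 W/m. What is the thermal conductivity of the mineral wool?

k = 0.0451 W/m·K

ΣR = ΔT/Q' = |268 − 15.6|/87.6 = 2.881 m·K/W
Known resistances:
  R'_brass = ln(0.0346/0.0287)/(2πk) = 0.1870/(2π·113) = 2.633×10^-4 m·K/W
  R'_perlite = ln(0.0445/0.0346)/(2πk) = 0.2516/(2π·0.0539) = 0.7430 m·K/W
  R'_conv,out = 1/(2πr h) = 1/(2π·0.0786·15.5) = 0.1306 m·K/W
R_mineral wool = ΣR − ΣR_known = 2.881 − 0.8739 = 2.007 m·K/W
ln(r₂/r₁)/(2πk) = 2.007 ⇒ k = 0.5689/(2π·2.007) = 0.0451 W/m·K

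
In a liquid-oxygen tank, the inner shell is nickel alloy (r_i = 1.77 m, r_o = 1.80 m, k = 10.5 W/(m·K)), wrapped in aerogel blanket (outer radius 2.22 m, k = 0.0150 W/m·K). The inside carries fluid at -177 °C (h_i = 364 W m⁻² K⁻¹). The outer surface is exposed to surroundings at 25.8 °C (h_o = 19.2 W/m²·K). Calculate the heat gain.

Q = 363 W

Series thermal resistances, inner to outer:
  R_conv,in = 1/(4πr²h) = 1/(4π·1.77²·364) = 6.978×10^-5 K/W
  R_nickel alloy = (1/1.77 − 1/1.80)/(4πk) = 0.009416/(4π·10.5) = 7.136×10^-5 K/W
  R_aerogel blanket = (1/1.80 − 1/2.22)/(4πk) = 0.1051/(4π·0.0150) = 0.5576 K/W
  R_conv,out = 1/(4πr²h) = 1/(4π·2.22²·19.2) = 8.410×10^-4 K/W
ΣR = 6.978×10^-5 + 7.136×10^-5 + 0.5576 + 8.410×10^-4 = 0.5586 K/W
Q = ΔT/ΣR = (-177 °C − 25.8 °C)/0.5586 = -363 W
(Negative Q ⇒ heat flows inward; heat gain = 363 W.)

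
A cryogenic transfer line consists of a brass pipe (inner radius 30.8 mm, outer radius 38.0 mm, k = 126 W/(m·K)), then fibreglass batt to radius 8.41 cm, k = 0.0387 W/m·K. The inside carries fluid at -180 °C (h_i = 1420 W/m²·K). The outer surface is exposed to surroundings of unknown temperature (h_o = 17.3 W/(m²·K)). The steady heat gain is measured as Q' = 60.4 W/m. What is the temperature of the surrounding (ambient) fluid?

Series resistances:
  R'_conv,in = 1/(2πr h) = 1/(2π·0.0308·1420) = 0.003639 m·K/W
  R'_brass = ln(0.0380/0.0308)/(2πk) = 0.2101/(2π·126) = 2.653×10^-4 m·K/W
  R'_fibreglass batt = ln(0.0841/0.0380)/(2πk) = 0.7944/(2π·0.0387) = 3.267 m·K/W
  R'_conv,out = 1/(2πr h) = 1/(2π·0.0841·17.3) = 0.1094 m·K/W
ΣR = 3.380 m·K/W
ΔT = Q'·ΣR = 60.4 × 3.380 = 204.2 K
Heat flows inward, so T_out = T_in + ΔT = -180 + 204.2 = 24.2 °C

T_out = 24.2 °C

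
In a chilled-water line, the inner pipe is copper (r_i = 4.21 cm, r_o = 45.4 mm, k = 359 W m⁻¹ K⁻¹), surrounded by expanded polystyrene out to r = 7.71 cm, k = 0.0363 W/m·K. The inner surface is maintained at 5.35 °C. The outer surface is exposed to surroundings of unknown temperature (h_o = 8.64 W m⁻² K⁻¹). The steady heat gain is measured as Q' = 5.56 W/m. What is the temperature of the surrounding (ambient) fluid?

Sum the resistances:
  R'_copper = ln(0.0454/0.0421)/(2πk) = 0.07546/(2π·359) = 3.346×10^-5 m·K/W
  R'_expanded polystyrene = ln(0.0771/0.0454)/(2πk) = 0.5296/(2π·0.0363) = 2.322 m·K/W
  R'_conv,out = 1/(2πr h) = 1/(2π·0.0771·8.64) = 0.2389 m·K/W
ΣR = 2.561 m·K/W
ΔT = Q'·ΣR = 5.56 × 2.561 = 14.24 K
Heat flows inward, so T_out = T_in + ΔT = 5.35 + 14.24 = 19.6 °C

T_out = 19.6 °C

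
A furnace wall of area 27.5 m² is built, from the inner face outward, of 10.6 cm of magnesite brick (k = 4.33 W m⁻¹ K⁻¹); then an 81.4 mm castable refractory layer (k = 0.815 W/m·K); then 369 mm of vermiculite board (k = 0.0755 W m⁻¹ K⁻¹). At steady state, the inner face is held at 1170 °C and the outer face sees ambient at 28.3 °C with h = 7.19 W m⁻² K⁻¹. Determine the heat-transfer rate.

Resistance network (inner→outer):
  R_magnesite brick = L/(kA) = 0.106/(4.33·27.5) = 8.902×10^-4 K/W
  R_castable refractory = L/(kA) = 0.0814/(0.815·27.5) = 0.003632 K/W
  R_vermiculite board = L/(kA) = 0.369/(0.0755·27.5) = 0.1777 K/W
  R_conv,out = 1/(hA) = 1/(7.19·27.5) = 0.005058 K/W
ΣR = 8.902×10^-4 + 0.003632 + 0.1777 + 0.005058 = 0.1873 K/W
Q = ΔT/ΣR = (1170 °C − 28.3 °C)/0.1873 = 6100 W

Q = 6.10 kW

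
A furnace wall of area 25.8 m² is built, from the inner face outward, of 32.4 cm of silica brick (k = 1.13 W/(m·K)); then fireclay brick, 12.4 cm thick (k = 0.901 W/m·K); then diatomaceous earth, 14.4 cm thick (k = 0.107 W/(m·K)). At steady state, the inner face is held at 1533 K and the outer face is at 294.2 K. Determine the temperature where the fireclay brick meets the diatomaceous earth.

T = 1236 K

Series thermal resistances, inner to outer:
  R_silica brick = L/(kA) = 0.324/(1.13·25.8) = 0.01111 K/W
  R_fireclay brick = L/(kA) = 0.124/(0.901·25.8) = 0.005334 K/W
  R_diatomaceous earth = L/(kA) = 0.144/(0.107·25.8) = 0.05216 K/W
ΣR = 0.01111 + 0.005334 + 0.05216 = 0.06860 K/W
Q = ΔT/ΣR = (1533 K − 294.2 K)/0.06860 = 18060 W
From the inner boundary to the fireclay brick/diatomaceous earth interface, ΣR_partial = 0.01644 K/W.
T_interface = T_in − Q·ΣR_partial = 1533 K − (18060)(0.01644) = 1236 K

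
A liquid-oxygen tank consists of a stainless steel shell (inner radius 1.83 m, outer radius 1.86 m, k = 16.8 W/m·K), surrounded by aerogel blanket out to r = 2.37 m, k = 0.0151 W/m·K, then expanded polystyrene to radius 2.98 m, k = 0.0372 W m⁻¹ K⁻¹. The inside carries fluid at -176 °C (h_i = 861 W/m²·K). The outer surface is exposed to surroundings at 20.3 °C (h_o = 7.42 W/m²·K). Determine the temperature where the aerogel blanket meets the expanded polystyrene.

Resistance network (inner→outer):
  R_conv,in = 1/(4πr²h) = 1/(4π·1.83²·861) = 2.760×10^-5 K/W
  R_stainless steel = (1/1.83 − 1/1.86)/(4πk) = 0.008814/(4π·16.8) = 4.175×10^-5 K/W
  R_aerogel blanket = (1/1.86 − 1/2.37)/(4πk) = 0.1157/(4π·0.0151) = 0.6097 K/W
  R_expanded polystyrene = (1/2.37 − 1/2.98)/(4πk) = 0.08637/(4π·0.0372) = 0.1848 K/W
  R_conv,out = 1/(4πr²h) = 1/(4π·2.98²·7.42) = 0.001208 K/W
ΣR = 2.760×10^-5 + 4.175×10^-5 + 0.6097 + 0.1848 + 0.001208 = 0.7958 K/W
Q = ΔT/ΣR = (-176 °C − 20.3 °C)/0.7958 = -246.7 W
From the inner boundary to the aerogel blanket/expanded polystyrene interface, ΣR_partial = 0.6098 K/W.
T_interface = T_in − Q·ΣR_partial = -176 °C − (-246.7)(0.6098) = -25.6 °C

T = -25.6 °C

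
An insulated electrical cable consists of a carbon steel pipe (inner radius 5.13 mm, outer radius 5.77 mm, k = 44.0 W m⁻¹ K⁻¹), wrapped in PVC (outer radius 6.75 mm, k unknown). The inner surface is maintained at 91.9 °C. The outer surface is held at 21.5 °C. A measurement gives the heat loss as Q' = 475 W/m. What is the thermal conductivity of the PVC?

ΣR = ΔT/Q' = |91.9 − 21.5|/475 = 0.1482 m·K/W
Known resistances:
  R'_carbon steel = ln(0.00577/0.00513)/(2πk) = 0.1176/(2π·44.0) = 4.253×10^-4 m·K/W
R_PVC = ΣR − ΣR_known = 0.1482 − 4.253×10^-4 = 0.1478 m·K/W
ln(r₂/r₁)/(2πk) = 0.1478 ⇒ k = 0.1569/(2π·0.1478) = 0.169 W/m·K

k = 0.169 W/m·K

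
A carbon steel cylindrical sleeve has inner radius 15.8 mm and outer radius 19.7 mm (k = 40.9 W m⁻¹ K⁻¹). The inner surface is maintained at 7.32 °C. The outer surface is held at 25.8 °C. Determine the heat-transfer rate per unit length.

Q' = 21500 W/m

Q' = 2πk·ΔT/ln(r₂/r₁) = 2π × 40.9 × 18.48 / ln(0.0197/0.0158) = 21500 W/m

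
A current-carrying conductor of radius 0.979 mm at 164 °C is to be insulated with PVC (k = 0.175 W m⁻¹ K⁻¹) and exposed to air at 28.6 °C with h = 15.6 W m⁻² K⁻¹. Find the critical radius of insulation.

r_cr = 1.12 cm

For a cylinder, r_cr = k_ins/h = 0.175/15.6 = 0.0112 m = 1.12 cm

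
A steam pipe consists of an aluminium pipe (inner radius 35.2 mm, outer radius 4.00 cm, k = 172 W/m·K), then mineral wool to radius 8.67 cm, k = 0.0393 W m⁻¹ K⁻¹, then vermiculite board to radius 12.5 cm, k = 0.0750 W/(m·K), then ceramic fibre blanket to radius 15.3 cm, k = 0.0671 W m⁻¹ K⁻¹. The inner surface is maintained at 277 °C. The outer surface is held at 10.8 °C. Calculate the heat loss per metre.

Q' = 60.7 W/m

Resistance network (inner→outer):
  R'_aluminium = ln(0.0400/0.0352)/(2πk) = 0.1278/(2π·172) = 1.183×10^-4 m·K/W
  R'_mineral wool = ln(0.0867/0.0400)/(2πk) = 0.7736/(2π·0.0393) = 3.133 m·K/W
  R'_vermiculite board = ln(0.125/0.0867)/(2πk) = 0.3659/(2π·0.0750) = 0.7764 m·K/W
  R'_ceramic fibre blanket = ln(0.153/0.125)/(2πk) = 0.2021/(2π·0.0671) = 0.4794 m·K/W
ΣR = 1.183×10^-4 + 3.133 + 0.7764 + 0.4794 = 4.389 m·K/W
Q' = ΔT/ΣR = (277 °C − 10.8 °C)/4.389 = 60.7 W/m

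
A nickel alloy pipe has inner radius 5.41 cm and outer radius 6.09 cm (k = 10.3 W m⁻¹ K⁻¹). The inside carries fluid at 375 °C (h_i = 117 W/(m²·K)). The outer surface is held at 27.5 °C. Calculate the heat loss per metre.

Series thermal resistances, inner to outer:
  R'_conv,in = 1/(2πr h) = 1/(2π·0.0541·117) = 0.02514 m·K/W
  R'_nickel alloy = ln(0.0609/0.0541)/(2πk) = 0.1184/(2π·10.3) = 0.001829 m·K/W
ΣR = 0.02514 + 0.001829 = 0.02697 m·K/W
Q' = ΔT/ΣR = (375 °C − 27.5 °C)/0.02697 = 12900 W/m

Q' = 12.9 kW/m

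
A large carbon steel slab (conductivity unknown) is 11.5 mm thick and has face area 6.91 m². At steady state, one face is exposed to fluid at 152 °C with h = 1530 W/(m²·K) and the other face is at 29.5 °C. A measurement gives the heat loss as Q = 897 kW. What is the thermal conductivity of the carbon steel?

ΣR = ΔT/Q = |152 − 29.5|/8.97×10^5 = 1.366×10^-4 K/W
Known resistances:
  R_conv,in = 1/(hA) = 1/(1530·6.91) = 9.459×10^-5 K/W
R_carbon steel = ΣR − ΣR_known = 1.366×10^-4 − 9.459×10^-5 = 4.201×10^-5 K/W
L/(kA) = 4.201×10^-5 ⇒ k = 0.0115/(4.201×10^-5·6.91) = 39.6 W/m·K

k = 39.6 W/m·K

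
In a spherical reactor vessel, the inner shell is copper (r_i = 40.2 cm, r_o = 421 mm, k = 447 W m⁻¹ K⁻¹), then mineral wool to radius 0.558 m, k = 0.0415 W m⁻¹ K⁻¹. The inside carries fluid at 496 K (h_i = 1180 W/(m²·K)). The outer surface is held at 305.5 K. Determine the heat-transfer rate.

Series thermal resistances, inner to outer:
  R_conv,in = 1/(4πr²h) = 1/(4π·0.402²·1180) = 4.173×10^-4 K/W
  R_copper = (1/0.402 − 1/0.421)/(4πk) = 0.1123/(4π·447) = 1.999×10^-5 K/W
  R_mineral wool = (1/0.421 − 1/0.558)/(4πk) = 0.5832/(4π·0.0415) = 1.118 K/W
ΣR = 4.173×10^-4 + 1.999×10^-5 + 1.118 = 1.118 K/W
Q = ΔT/ΣR = (496 K − 305.5 K)/1.118 = 170 W

Q = 170 W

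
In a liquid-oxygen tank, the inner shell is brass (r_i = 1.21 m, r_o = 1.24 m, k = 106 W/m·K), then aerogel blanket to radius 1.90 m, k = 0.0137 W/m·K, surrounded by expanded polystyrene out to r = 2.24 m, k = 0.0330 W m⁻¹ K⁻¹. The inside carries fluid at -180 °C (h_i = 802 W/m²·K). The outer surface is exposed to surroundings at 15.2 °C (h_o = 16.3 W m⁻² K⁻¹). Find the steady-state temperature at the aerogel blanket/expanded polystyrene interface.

Treat each layer as a resistance in series:
  R_conv,in = 1/(4πr²h) = 1/(4π·1.21²·802) = 6.777×10^-5 K/W
  R_brass = (1/1.21 − 1/1.24)/(4πk) = 0.01999/(4π·106) = 1.501×10^-5 K/W
  R_aerogel blanket = (1/1.24 − 1/1.90)/(4πk) = 0.2801/(4π·0.0137) = 1.627 K/W
  R_expanded polystyrene = (1/1.90 − 1/2.24)/(4πk) = 0.07989/(4π·0.0330) = 0.1926 K/W
  R_conv,out = 1/(4πr²h) = 1/(4π·2.24²·16.3) = 9.730×10^-4 K/W
ΣR = 6.777×10^-5 + 1.501×10^-5 + 1.627 + 0.1926 + 9.730×10^-4 = 1.821 K/W
Q = ΔT/ΣR = (-180 °C − 15.2 °C)/1.821 = -107.2 W
From the inner boundary to the aerogel blanket/expanded polystyrene interface, ΣR_partial = 1.627 K/W.
T_interface = T_in − Q·ΣR_partial = -180 °C − (-107.2)(1.627) = -5.6 °C

T = -5.6 °C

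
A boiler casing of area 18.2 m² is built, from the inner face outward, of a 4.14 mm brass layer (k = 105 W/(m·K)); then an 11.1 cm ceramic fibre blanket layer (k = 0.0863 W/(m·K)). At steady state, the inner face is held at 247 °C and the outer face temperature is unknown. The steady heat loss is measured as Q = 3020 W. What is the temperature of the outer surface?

Sum the resistances:
  R_brass = L/(kA) = 0.00414/(105·18.2) = 2.166×10^-6 K/W
  R_ceramic fibre blanket = L/(kA) = 0.111/(0.0863·18.2) = 0.07067 K/W
ΣR = 0.07067 K/W
ΔT = Q·ΣR = 3020 × 0.07067 = 213.4 K
Heat flows outward, so T_out = T_in − ΔT = 247 − 213.4 = 33.6 °C

T_out = 33.6 °C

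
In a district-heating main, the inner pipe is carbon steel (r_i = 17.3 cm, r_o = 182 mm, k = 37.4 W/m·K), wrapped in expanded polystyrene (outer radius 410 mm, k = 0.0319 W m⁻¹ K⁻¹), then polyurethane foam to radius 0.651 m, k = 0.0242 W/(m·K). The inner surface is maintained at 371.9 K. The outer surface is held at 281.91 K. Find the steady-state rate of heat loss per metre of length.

Q' = 12.7 W/m

Resistance network (inner→outer):
  R'_carbon steel = ln(0.182/0.173)/(2πk) = 0.05072/(2π·37.4) = 2.158×10^-4 m·K/W
  R'_expanded polystyrene = ln(0.410/0.182)/(2πk) = 0.8122/(2π·0.0319) = 4.052 m·K/W
  R'_polyurethane foam = ln(0.651/0.410)/(2πk) = 0.4624/(2π·0.0242) = 3.041 m·K/W
ΣR = 2.158×10^-4 + 4.052 + 3.041 = 7.093 m·K/W
Q' = ΔT/ΣR = (371.9 K − 281.91 K)/7.093 = 12.7 W/m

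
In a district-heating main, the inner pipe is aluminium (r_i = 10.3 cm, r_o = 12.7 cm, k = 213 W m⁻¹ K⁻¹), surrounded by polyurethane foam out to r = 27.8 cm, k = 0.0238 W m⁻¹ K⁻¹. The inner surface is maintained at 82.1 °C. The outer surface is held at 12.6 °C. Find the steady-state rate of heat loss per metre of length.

Resistance network (inner→outer):
  R'_aluminium = ln(0.127/0.103)/(2πk) = 0.2095/(2π·213) = 1.565×10^-4 m·K/W
  R'_polyurethane foam = ln(0.278/0.127)/(2πk) = 0.7834/(2π·0.0238) = 5.239 m·K/W
ΣR = 1.565×10^-4 + 5.239 = 5.239 m·K/W
Q' = ΔT/ΣR = (82.1 °C − 12.6 °C)/5.239 = 13.3 W/m

Q' = 13.3 W/m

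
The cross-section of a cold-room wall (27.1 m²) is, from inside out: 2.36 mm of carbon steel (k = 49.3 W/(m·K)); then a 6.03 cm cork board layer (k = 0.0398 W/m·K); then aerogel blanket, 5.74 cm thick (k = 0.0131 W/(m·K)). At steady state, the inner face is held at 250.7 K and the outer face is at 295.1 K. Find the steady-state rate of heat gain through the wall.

Q = 204 W

Resistance network (inner→outer):
  R_carbon steel = L/(kA) = 0.00236/(49.3·27.1) = 1.766×10^-6 K/W
  R_cork board = L/(kA) = 0.0603/(0.0398·27.1) = 0.05591 K/W
  R_aerogel blanket = L/(kA) = 0.0574/(0.0131·27.1) = 0.1617 K/W
ΣR = 1.766×10^-6 + 0.05591 + 0.1617 = 0.2176 K/W
Q = ΔT/ΣR = (250.7 K − 295.1 K)/0.2176 = -204 W
(Negative Q ⇒ heat flows inward; heat gain = 204 W.)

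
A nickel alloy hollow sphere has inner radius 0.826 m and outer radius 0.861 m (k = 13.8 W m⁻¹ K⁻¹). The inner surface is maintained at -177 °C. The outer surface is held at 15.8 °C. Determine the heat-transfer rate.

Q = 6.79×10^5 W

Q = 4πk·ΔT/(1/r₁ − 1/r₂) = 4π × 13.8 × 192.8 / (1/0.826 − 1/0.861) = 6.79×10^5 W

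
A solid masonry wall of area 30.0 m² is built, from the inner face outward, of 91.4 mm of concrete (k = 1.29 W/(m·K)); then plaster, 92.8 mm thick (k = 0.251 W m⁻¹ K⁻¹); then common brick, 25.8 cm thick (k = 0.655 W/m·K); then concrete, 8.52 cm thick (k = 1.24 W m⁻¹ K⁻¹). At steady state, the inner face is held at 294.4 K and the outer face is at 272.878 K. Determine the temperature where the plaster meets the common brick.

T = 283.9 K

Series thermal resistances, inner to outer:
  R_concrete = L/(kA) = 0.0914/(1.29·30.0) = 0.002362 K/W
  R_plaster = L/(kA) = 0.0928/(0.251·30.0) = 0.01232 K/W
  R_common brick = L/(kA) = 0.258/(0.655·30.0) = 0.01313 K/W
  R_concrete = L/(kA) = 0.0852/(1.24·30.0) = 0.002290 K/W
ΣR = 0.002362 + 0.01232 + 0.01313 + 0.002290 = 0.03010 K/W
Q = ΔT/ΣR = (294.4 K − 272.878 K)/0.03010 = 715.0 W
From the inner boundary to the plaster/common brick interface, ΣR_partial = 0.01468 K/W.
T_interface = T_in − Q·ΣR_partial = 294.4 K − (715.0)(0.01468) = 283.9 K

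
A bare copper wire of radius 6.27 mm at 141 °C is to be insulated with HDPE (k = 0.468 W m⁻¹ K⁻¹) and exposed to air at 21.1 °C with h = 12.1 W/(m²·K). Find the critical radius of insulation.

r_cr = 3.87 cm

For a cylinder, r_cr = k_ins/h = 0.468/12.1 = 0.0387 m = 3.87 cm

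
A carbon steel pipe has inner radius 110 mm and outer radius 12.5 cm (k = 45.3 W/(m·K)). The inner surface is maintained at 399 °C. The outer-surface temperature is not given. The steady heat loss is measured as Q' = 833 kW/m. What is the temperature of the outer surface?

Series resistances:
  R'_carbon steel = ln(0.125/0.110)/(2πk) = 0.1278/(2π·45.3) = 4.491×10^-4 m·K/W
ΣR = 4.491×10^-4 m·K/W
ΔT = Q'·ΣR = 8.33×10^5 × 4.491×10^-4 = 374.1 K
Heat flows outward, so T_out = T_in − ΔT = 399 − 374.1 = 24.9 °C

T_out = 24.9 °C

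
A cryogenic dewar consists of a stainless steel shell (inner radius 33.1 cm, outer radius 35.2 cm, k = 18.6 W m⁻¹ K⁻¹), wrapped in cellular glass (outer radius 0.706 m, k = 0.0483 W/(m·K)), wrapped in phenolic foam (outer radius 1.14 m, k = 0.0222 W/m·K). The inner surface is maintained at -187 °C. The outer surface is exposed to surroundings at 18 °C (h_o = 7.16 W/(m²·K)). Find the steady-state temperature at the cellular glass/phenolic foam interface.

Series thermal resistances, inner to outer:
  R_stainless steel = (1/0.331 − 1/0.352)/(4πk) = 0.1802/(4π·18.6) = 7.711×10^-4 K/W
  R_cellular glass = (1/0.352 − 1/0.706)/(4πk) = 1.424/(4π·0.0483) = 2.347 K/W
  R_phenolic foam = (1/0.706 − 1/1.14)/(4πk) = 0.5392/(4π·0.0222) = 1.933 K/W
  R_conv,out = 1/(4πr²h) = 1/(4π·1.14²·7.16) = 0.008552 K/W
ΣR = 7.711×10^-4 + 2.347 + 1.933 + 0.008552 = 4.289 K/W
Q = ΔT/ΣR = (-187 °C − 18 °C)/4.289 = -47.80 W
From the inner boundary to the cellular glass/phenolic foam interface, ΣR_partial = 2.348 K/W.
T_interface = T_in − Q·ΣR_partial = -187 °C − (-47.80)(2.348) = -74.8 °C

T = -74.8 °C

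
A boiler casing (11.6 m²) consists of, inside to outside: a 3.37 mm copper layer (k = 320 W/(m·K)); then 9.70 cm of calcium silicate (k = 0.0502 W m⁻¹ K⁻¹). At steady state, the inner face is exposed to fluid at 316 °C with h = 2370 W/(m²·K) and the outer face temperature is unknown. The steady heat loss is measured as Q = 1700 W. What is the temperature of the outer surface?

Sum the resistances:
  R_conv,in = 1/(hA) = 1/(2370·11.6) = 3.637×10^-5 K/W
  R_copper = L/(kA) = 0.00337/(320·11.6) = 9.079×10^-7 K/W
  R_calcium silicate = L/(kA) = 0.0970/(0.0502·11.6) = 0.1666 K/W
ΣR = 0.1666 K/W
ΔT = Q·ΣR = 1700 × 0.1666 = 283.2 K
Heat flows outward, so T_out = T_in − ΔT = 316 − 283.2 = 32.8 °C

T_out = 32.8 °C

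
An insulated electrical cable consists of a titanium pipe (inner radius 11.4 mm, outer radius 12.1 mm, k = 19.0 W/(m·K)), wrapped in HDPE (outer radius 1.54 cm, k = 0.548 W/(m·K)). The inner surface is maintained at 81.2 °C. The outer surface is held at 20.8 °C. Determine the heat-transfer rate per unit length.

Treat each layer as a resistance in series:
  R'_titanium = ln(0.0121/0.0114)/(2πk) = 0.05959/(2π·19.0) = 4.992×10^-4 m·K/W
  R'_HDPE = ln(0.0154/0.0121)/(2πk) = 0.2412/(2π·0.548) = 0.07004 m·K/W
ΣR = 4.992×10^-4 + 0.07004 = 0.07054 m·K/W
Q' = ΔT/ΣR = (81.2 °C − 20.8 °C)/0.07054 = 856 W/m

Q' = 856 W/m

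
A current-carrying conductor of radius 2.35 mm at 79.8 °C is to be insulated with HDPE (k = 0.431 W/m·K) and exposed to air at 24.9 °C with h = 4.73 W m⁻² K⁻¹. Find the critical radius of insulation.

r_cr = 9.11 cm

For a cylinder, r_cr = k_ins/h = 0.431/4.73 = 0.0911 m = 9.11 cm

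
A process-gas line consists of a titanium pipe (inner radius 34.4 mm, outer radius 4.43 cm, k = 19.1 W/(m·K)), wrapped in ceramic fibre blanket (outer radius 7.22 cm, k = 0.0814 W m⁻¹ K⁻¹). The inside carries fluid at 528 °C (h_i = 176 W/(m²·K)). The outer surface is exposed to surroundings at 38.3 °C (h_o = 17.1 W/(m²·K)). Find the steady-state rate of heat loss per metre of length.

Series thermal resistances, inner to outer:
  R'_conv,in = 1/(2πr h) = 1/(2π·0.0344·176) = 0.02629 m·K/W
  R'_titanium = ln(0.0443/0.0344)/(2πk) = 0.2529/(2π·19.1) = 0.002108 m·K/W
  R'_ceramic fibre blanket = ln(0.0722/0.0443)/(2πk) = 0.4885/(2π·0.0814) = 0.9550 m·K/W
  R'_conv,out = 1/(2πr h) = 1/(2π·0.0722·17.1) = 0.1289 m·K/W
ΣR = 0.02629 + 0.002108 + 0.9550 + 0.1289 = 1.112 m·K/W
Q' = ΔT/ΣR = (528 °C − 38.3 °C)/1.112 = 440 W/m

Q' = 440 W/m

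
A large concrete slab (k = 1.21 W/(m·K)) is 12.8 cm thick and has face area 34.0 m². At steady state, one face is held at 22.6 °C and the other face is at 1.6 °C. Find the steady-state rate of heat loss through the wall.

Q = kA·ΔT/L = 1.21 × 34.0 × |22.6 °C − 1.6 °C| / 0.128 = 6750 W

Q = 6750 W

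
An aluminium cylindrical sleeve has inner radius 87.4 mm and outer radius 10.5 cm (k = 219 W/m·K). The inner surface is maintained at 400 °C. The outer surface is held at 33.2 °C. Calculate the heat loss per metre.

Q' = 2750 kW/m

Q' = 2πk·ΔT/ln(r₂/r₁) = 2π × 219 × 366.8 / ln(0.105/0.0874) = 2.75×10^6 W/m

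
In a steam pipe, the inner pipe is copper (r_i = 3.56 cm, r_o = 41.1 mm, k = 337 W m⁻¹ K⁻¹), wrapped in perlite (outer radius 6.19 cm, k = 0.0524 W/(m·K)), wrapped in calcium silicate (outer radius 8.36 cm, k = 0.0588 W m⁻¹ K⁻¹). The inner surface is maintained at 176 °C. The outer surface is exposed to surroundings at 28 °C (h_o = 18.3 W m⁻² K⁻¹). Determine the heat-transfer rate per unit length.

Series thermal resistances, inner to outer:
  R'_copper = ln(0.0411/0.0356)/(2πk) = 0.1437/(2π·337) = 6.785×10^-5 m·K/W
  R'_perlite = ln(0.0619/0.0411)/(2πk) = 0.4095/(2π·0.0524) = 1.244 m·K/W
  R'_calcium silicate = ln(0.0836/0.0619)/(2πk) = 0.3005/(2π·0.0588) = 0.8134 m·K/W
  R'_conv,out = 1/(2πr h) = 1/(2π·0.0836·18.3) = 0.1040 m·K/W
ΣR = 6.785×10^-5 + 1.244 + 0.8134 + 0.1040 = 2.161 m·K/W
Q' = ΔT/ΣR = (176 °C − 28 °C)/2.161 = 68.5 W/m

Q' = 68.5 W/m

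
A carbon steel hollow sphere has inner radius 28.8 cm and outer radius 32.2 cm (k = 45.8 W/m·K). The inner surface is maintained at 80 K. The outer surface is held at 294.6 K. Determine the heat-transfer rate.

Q = 4πk·ΔT/(1/r₁ − 1/r₂) = 4π × 45.8 × 214.6 / (1/0.288 − 1/0.322) = 3.37×10^5 W

Q = 3.37×10^5 W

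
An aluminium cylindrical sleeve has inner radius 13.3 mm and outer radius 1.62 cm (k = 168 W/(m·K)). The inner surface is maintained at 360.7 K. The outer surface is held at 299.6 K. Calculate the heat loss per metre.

Q' = 2πk·ΔT/ln(r₂/r₁) = 2π × 168 × 61.1 / ln(0.0162/0.0133) = 3.27×10^5 W/m

Q' = 3.27×10^5 W/m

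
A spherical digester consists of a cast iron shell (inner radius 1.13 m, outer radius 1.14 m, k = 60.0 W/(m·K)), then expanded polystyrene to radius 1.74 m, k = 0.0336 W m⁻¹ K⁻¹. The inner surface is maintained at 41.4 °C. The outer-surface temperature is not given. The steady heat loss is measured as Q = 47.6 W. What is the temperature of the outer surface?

T_out = 7.30 °C

Sum the resistances:
  R_cast iron = (1/1.13 − 1/1.14)/(4πk) = 0.007763/(4π·60.0) = 1.030×10^-5 K/W
  R_expanded polystyrene = (1/1.14 − 1/1.74)/(4πk) = 0.3025/(4π·0.0336) = 0.7164 K/W
ΣR = 0.7164 K/W
ΔT = Q·ΣR = 47.6 × 0.7164 = 34.10 K
Heat flows outward, so T_out = T_in − ΔT = 41.4 − 34.10 = 7.30 °C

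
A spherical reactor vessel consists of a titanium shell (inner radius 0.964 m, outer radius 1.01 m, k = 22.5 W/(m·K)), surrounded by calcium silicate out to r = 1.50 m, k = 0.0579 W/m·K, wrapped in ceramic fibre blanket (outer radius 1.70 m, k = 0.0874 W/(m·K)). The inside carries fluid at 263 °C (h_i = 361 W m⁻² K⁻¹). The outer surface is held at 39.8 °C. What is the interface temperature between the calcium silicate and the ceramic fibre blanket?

Series thermal resistances, inner to outer:
  R_conv,in = 1/(4πr²h) = 1/(4π·0.964²·361) = 2.372×10^-4 K/W
  R_titanium = (1/0.964 − 1/1.01)/(4πk) = 0.04725/(4π·22.5) = 1.671×10^-4 K/W
  R_calcium silicate = (1/1.01 − 1/1.50)/(4πk) = 0.3234/(4π·0.0579) = 0.4445 K/W
  R_ceramic fibre blanket = (1/1.50 − 1/1.70)/(4πk) = 0.07843/(4π·0.0874) = 0.07141 K/W
ΣR = 2.372×10^-4 + 1.671×10^-4 + 0.4445 + 0.07141 = 0.5163 K/W
Q = ΔT/ΣR = (263 °C − 39.8 °C)/0.5163 = 432.3 W
From the inner boundary to the calcium silicate/ceramic fibre blanket interface, ΣR_partial = 0.4449 K/W.
T_interface = T_in − Q·ΣR_partial = 263 °C − (432.3)(0.4449) = 70.7 °C

T = 70.7 °C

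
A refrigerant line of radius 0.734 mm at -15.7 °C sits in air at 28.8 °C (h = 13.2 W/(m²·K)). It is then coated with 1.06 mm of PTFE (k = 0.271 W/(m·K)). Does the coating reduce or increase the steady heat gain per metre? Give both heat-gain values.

increases: 2.71 → 6.14 W/m

Critical radius for a cylinder: r_cr = k/h = 0.0205 m = 2.05 cm.
Outer radius after coating: r₂ = 7.34×10^-4 + 0.00106 = 0.001794 m.
Since r₁ < r_cr and r₂ ≤ r_cr, the coating moves toward the maximum at r_cr — heat gain rises.
Bare: R = 1/(2πr₁h) = 16.43 m·K/W; Q = 44.5/16.43 = 2.71 W/m.
Coated: R = R_cond + R_conv = 7.246 m·K/W; Q = 44.5/7.246 = 6.14 W/m.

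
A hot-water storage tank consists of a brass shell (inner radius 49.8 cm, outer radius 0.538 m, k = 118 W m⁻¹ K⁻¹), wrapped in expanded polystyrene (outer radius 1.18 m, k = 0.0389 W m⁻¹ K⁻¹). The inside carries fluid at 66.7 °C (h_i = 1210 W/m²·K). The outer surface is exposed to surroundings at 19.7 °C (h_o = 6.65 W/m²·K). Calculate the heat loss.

Q = 22.6 W

Treat each layer as a resistance in series:
  R_conv,in = 1/(4πr²h) = 1/(4π·0.498²·1210) = 2.652×10^-4 K/W
  R_brass = (1/0.498 − 1/0.538)/(4πk) = 0.1493/(4π·118) = 1.007×10^-4 K/W
  R_expanded polystyrene = (1/0.538 − 1/1.18)/(4πk) = 1.011/(4π·0.0389) = 2.069 K/W
  R_conv,out = 1/(4πr²h) = 1/(4π·1.18²·6.65) = 0.008594 K/W
ΣR = 2.652×10^-4 + 1.007×10^-4 + 2.069 + 0.008594 = 2.078 K/W
Q = ΔT/ΣR = (66.7 °C − 19.7 °C)/2.078 = 22.6 W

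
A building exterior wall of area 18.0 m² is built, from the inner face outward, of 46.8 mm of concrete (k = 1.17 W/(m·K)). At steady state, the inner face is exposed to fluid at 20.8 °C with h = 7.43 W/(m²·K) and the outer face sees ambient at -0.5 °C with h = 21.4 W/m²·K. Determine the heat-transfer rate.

Resistance network (inner→outer):
  R_conv,in = 1/(hA) = 1/(7.43·18.0) = 0.007477 K/W
  R_concrete = L/(kA) = 0.0468/(1.17·18.0) = 0.002222 K/W
  R_conv,out = 1/(hA) = 1/(21.4·18.0) = 0.002596 K/W
ΣR = 0.007477 + 0.002222 + 0.002596 = 0.01230 K/W
Q = ΔT/ΣR = (20.8 °C − -0.5 °C)/0.01230 = 1730 W

Q = 1730 W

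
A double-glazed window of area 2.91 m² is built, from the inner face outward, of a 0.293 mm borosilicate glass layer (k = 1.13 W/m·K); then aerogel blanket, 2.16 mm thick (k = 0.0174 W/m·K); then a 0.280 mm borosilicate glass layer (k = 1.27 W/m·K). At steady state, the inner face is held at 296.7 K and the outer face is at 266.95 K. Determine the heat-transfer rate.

Q = 695 W

Treat each layer as a resistance in series:
  R_borosilicate glass = L/(kA) = 2.93×10^-4/(1.13·2.91) = 8.910×10^-5 K/W
  R_aerogel blanket = L/(kA) = 0.00216/(0.0174·2.91) = 0.04266 K/W
  R_borosilicate glass = L/(kA) = 2.80×10^-4/(1.27·2.91) = 7.576×10^-5 K/W
ΣR = 8.910×10^-5 + 0.04266 + 7.576×10^-5 = 0.04282 K/W
Q = ΔT/ΣR = (296.7 K − 266.95 K)/0.04282 = 695 W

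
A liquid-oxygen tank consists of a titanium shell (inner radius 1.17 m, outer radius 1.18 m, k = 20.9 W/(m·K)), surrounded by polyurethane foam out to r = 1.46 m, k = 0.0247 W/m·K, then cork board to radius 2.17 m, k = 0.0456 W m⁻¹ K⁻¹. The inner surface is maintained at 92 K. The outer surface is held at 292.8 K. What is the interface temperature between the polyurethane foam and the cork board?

Series thermal resistances, inner to outer:
  R_titanium = (1/1.17 − 1/1.18)/(4πk) = 0.007243/(4π·20.9) = 2.758×10^-5 K/W
  R_polyurethane foam = (1/1.18 − 1/1.46)/(4πk) = 0.1625/(4π·0.0247) = 0.5236 K/W
  R_cork board = (1/1.46 − 1/2.17)/(4πk) = 0.2241/(4π·0.0456) = 0.3911 K/W
ΣR = 2.758×10^-5 + 0.5236 + 0.3911 = 0.9147 K/W
Q = ΔT/ΣR = (92 K − 292.8 K)/0.9147 = -219.5 W
From the inner boundary to the polyurethane foam/cork board interface, ΣR_partial = 0.5236 K/W.
T_interface = T_in − Q·ΣR_partial = 92 K − (-219.5)(0.5236) = 206.9 K

T = 206.9 K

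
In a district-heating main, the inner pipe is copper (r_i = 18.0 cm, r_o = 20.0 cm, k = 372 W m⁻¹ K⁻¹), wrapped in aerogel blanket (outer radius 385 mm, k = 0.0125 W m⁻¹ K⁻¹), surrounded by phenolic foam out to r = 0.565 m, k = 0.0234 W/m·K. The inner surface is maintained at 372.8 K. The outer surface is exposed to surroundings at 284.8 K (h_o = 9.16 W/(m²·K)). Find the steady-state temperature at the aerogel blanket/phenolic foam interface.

T = 306.0 K

Resistance network (inner→outer):
  R'_copper = ln(0.200/0.180)/(2πk) = 0.1054/(2π·372) = 4.508×10^-5 m·K/W
  R'_aerogel blanket = ln(0.385/0.200)/(2πk) = 0.6549/(2π·0.0125) = 8.339 m·K/W
  R'_phenolic foam = ln(0.565/0.385)/(2πk) = 0.3836/(2π·0.0234) = 2.609 m·K/W
  R'_conv,out = 1/(2πr h) = 1/(2π·0.565·9.16) = 0.03075 m·K/W
ΣR = 4.508×10^-5 + 8.339 + 2.609 + 0.03075 = 10.98 m·K/W
Q' = ΔT/ΣR = (372.8 K − 284.8 K)/10.98 = 8.015 W/m
From the inner boundary to the aerogel blanket/phenolic foam interface, ΣR_partial = 8.339 m·K/W.
T_interface = T_in − Q'·ΣR_partial = 372.8 K − (8.015)(8.339) = 306.0 K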